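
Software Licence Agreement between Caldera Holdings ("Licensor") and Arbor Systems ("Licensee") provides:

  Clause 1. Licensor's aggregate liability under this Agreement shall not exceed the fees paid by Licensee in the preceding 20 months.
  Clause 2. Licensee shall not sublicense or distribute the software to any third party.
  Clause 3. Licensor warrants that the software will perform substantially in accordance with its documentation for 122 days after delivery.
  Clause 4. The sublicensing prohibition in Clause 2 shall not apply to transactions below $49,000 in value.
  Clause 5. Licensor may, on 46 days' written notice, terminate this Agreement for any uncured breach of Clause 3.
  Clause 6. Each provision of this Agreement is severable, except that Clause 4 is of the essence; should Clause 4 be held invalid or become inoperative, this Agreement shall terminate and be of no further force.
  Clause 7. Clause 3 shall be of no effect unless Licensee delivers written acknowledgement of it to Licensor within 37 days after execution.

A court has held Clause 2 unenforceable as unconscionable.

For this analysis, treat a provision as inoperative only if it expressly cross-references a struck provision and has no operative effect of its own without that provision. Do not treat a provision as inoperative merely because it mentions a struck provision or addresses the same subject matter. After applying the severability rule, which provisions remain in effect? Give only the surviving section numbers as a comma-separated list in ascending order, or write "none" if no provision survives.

Clause 2 is struck. The whole of Clause 4 is the carve-out from the sublicensing prohibition, defined by reference to Clause 2, so Clause 4 cannot stand once Clause 2 is removed. Clause 6 makes Clause 4 an essential term, and Clause 4 has been rendered inoperative by the cascade; under Clause 6, the entire Agreement is therefore void. No provision of the Agreement survives.

none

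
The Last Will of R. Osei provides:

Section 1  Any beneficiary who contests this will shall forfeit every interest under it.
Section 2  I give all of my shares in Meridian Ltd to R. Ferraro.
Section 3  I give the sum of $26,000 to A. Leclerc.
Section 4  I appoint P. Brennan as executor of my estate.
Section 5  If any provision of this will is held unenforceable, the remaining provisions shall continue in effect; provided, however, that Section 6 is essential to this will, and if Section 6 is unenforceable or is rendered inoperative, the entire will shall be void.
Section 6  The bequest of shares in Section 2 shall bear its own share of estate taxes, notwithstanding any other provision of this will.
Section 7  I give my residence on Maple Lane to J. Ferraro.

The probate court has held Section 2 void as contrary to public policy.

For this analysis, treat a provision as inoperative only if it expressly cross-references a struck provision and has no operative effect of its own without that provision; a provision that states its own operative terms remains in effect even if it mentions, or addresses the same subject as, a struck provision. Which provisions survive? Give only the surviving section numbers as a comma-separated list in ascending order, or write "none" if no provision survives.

Section 2 is struck. Section 6 has no operative effect of its own apart from Section 2 and is therefore inoperative. Section 5 makes Section 6 an essential term, and Section 6 has been rendered inoperative by the cascade; under Section 5, the entire will is therefore void. No provision of the will survives.

none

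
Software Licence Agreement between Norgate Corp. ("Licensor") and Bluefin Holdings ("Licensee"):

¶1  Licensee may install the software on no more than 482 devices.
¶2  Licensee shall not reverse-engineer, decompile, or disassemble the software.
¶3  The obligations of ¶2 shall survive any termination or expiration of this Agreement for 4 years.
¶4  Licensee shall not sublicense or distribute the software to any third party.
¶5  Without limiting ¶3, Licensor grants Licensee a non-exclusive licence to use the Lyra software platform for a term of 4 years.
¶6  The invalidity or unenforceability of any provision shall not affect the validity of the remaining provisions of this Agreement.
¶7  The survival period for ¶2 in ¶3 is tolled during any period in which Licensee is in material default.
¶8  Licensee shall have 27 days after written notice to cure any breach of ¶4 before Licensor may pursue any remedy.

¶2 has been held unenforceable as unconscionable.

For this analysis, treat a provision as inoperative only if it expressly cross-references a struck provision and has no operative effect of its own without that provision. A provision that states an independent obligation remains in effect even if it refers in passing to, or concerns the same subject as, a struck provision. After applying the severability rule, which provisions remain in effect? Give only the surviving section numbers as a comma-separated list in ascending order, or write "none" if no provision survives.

1, 4, 5, 6, 8

¶2 is struck. The only function of ¶3 is the survival period for ¶2, so it cannot stand once ¶2 is removed. ¶7 does nothing except set the tolling of the survival period for ¶2 by reference to ¶3; with ¶3 gone it has no independent effect and is inoperative. ¶5 mentions ¶3 but its own obligation stands independently of ¶3, so ¶5 is not affected. ¶6 is a severability clause and preserves every provision that can still be given independent effect. The provisions still in force are ¶1, ¶4, ¶5, ¶6, and ¶8.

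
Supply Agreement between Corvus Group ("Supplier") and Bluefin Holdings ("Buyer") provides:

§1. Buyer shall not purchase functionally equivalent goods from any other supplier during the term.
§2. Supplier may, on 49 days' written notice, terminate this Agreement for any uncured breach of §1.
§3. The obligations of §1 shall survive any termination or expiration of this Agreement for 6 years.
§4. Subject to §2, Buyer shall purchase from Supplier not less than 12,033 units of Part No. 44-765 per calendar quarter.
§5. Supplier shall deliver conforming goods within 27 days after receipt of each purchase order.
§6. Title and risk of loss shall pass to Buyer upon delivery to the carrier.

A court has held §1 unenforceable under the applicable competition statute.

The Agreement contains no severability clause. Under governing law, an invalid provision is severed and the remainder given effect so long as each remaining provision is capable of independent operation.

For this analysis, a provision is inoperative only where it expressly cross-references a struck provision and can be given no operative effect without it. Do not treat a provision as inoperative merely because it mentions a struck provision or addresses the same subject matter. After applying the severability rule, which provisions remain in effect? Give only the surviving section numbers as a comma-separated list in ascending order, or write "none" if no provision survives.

§1 is struck. §2 has no operative effect of its own apart from §1 and is therefore inoperative. §3 has no operative effect of its own apart from §1 and is therefore inoperative. §4 mentions §2 but its own obligation stands independently of §2, so §4 is not affected. With no severability clause, the stated default rule severs what cannot stand and enforces each remaining provision that can operate on its own. The provisions still in force are §4, §5, and §6.

4, 5, 6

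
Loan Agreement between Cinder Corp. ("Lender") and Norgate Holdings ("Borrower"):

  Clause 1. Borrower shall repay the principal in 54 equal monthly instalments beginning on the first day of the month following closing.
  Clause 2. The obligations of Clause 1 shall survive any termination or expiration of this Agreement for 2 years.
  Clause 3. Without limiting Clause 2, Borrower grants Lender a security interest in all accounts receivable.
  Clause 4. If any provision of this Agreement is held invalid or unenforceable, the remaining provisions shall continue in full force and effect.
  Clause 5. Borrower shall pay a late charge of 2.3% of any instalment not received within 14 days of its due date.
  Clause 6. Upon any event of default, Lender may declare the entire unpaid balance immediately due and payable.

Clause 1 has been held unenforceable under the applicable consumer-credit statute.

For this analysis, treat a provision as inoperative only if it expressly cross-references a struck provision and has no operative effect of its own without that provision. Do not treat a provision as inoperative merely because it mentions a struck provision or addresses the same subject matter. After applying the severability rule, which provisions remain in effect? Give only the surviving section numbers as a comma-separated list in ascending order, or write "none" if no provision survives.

3, 4, 5, 6

Clause 1 is struck. Clause 2 operates only by reference to Clause 1, so it falls with Clause 1. Although Clause 3 refers to Clause 2, its operative terms do not depend on Clause 2, so it remains in effect. Clause 4 is a severability clause and preserves every provision that can still be given independent effect. Clause 3, Clause 4, Clause 5, and Clause 6 remain in effect.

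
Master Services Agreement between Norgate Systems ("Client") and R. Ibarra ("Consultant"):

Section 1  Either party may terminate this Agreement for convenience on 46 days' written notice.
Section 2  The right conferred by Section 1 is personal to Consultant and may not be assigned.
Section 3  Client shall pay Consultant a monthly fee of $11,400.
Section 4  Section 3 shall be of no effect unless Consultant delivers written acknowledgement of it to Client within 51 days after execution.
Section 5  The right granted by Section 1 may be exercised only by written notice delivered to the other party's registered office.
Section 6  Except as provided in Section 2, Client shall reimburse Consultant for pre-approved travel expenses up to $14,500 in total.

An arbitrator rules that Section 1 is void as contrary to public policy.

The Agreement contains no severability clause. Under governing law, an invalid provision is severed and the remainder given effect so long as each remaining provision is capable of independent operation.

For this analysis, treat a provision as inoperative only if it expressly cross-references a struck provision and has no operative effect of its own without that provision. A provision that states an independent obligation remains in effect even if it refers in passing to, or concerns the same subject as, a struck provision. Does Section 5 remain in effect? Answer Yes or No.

No

Section 1 is struck. Section 2 operates only by reference to Section 1, so it falls with Section 1. Section 5 has no operative effect of its own apart from Section 1 and is therefore inoperative. Although Section 6 refers to Section 2, its operative terms do not depend on Section 2, so it remains in effect. Under the stated default rule, only provisions that cannot operate independently fall away; the rest are enforced. That leaves Section 3, Section 4, and Section 6 in effect. Section 5 is among the inoperative provisions, so the answer is no.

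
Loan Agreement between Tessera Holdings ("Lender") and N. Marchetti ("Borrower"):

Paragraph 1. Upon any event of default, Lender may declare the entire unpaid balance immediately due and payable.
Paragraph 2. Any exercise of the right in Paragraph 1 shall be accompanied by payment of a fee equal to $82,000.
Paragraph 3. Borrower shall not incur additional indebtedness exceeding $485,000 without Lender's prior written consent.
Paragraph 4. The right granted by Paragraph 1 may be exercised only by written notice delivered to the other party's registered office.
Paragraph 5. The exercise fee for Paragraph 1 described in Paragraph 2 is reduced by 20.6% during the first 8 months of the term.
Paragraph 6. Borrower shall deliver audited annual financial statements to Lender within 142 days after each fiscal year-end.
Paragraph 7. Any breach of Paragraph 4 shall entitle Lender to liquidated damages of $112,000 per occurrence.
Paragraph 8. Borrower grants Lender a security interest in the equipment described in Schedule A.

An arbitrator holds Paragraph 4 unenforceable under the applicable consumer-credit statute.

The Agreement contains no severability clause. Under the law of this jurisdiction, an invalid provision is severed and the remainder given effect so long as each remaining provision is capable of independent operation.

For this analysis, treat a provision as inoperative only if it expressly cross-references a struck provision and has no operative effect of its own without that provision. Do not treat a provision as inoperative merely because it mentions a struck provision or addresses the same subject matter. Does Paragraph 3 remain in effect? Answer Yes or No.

Paragraph 4 is struck. The whole of Paragraph 7 is the liquidated-damages amount, defined by reference to Paragraph 4, so Paragraph 7 cannot stand once Paragraph 4 is removed. With no severability clause, the stated default rule severs what cannot stand and enforces each remaining provision that can operate on its own. The provisions still in force are Paragraph 1, Paragraph 2, Paragraph 3, Paragraph 5, Paragraph 6, and Paragraph 8. Paragraph 3 is among the surviving provisions, so the answer is yes.

Yes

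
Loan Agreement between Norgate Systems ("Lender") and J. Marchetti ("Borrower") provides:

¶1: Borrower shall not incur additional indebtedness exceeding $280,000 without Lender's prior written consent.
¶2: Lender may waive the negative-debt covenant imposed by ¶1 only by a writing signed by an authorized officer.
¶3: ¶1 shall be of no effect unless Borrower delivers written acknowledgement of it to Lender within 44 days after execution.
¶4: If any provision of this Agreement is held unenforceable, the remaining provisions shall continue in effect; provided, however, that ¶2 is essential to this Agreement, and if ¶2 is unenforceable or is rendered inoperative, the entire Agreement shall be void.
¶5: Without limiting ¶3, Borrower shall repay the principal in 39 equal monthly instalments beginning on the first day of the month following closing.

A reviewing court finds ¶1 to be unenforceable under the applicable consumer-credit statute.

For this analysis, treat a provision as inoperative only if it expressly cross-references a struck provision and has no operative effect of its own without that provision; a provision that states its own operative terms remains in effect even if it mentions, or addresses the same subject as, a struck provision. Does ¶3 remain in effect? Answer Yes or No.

¶1 is struck. ¶2 has no operative effect of its own apart from ¶1 and is therefore inoperative. ¶3 merely fixes the acknowledgement condition for ¶1; with ¶1 gone it has nothing to operate on and falls away. ¶4 makes ¶2 an essential term, and ¶2 has been rendered inoperative by the cascade; under ¶4, the entire Agreement is therefore void. No provision of the Agreement survives. ¶3 is among the inoperative provisions, so the answer is no.

No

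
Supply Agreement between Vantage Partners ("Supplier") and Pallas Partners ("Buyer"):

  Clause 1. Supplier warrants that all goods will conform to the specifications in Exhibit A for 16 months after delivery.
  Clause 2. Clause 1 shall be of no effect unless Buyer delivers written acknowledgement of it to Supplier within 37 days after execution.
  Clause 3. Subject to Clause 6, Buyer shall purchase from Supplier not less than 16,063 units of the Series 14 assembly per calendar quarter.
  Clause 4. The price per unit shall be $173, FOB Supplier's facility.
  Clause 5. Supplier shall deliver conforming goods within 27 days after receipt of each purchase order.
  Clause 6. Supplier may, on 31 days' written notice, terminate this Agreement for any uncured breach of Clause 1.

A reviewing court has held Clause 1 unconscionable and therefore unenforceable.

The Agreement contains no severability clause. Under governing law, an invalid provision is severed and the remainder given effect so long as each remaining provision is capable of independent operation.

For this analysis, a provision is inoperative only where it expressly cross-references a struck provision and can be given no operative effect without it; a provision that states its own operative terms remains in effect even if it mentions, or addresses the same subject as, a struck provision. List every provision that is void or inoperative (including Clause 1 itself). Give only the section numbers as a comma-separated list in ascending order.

1, 2, 6

Clause 1 is struck. The only function of Clause 2 is the acknowledgement condition for Clause 1, so it cannot stand once Clause 1 is removed. Clause 6 has no operative effect of its own apart from Clause 1 and is therefore inoperative. Clause 3 mentions Clause 6 but its own obligation stands independently of Clause 6, so Clause 3 is not affected. Under the stated default rule, only provisions that cannot operate independently fall away; the rest are enforced. That leaves Clause 3, Clause 4, and Clause 5 in effect.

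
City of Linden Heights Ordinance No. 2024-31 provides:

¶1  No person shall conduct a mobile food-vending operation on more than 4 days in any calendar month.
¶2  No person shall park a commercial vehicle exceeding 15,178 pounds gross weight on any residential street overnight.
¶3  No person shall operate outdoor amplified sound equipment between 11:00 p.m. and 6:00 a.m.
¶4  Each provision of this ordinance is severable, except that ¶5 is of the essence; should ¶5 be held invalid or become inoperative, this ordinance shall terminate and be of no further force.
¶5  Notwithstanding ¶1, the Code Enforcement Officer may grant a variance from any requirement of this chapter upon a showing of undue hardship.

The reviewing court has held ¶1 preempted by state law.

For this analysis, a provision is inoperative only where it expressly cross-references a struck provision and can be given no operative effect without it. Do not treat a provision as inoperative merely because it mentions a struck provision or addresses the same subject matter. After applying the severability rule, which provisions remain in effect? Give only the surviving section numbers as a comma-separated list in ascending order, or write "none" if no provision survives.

¶1 is struck. ¶5 mentions ¶1 but its own obligation stands independently of ¶1, so ¶5 is not affected. Nothing else in the ordinance is defined by reference to ¶1. ¶4 makes ¶5 an essential term, but ¶5 is unaffected, so the severability proviso in ¶4 preserves the remaining provisions. ¶2, ¶3, ¶4, and ¶5 remain in effect.

2, 3, 4, 5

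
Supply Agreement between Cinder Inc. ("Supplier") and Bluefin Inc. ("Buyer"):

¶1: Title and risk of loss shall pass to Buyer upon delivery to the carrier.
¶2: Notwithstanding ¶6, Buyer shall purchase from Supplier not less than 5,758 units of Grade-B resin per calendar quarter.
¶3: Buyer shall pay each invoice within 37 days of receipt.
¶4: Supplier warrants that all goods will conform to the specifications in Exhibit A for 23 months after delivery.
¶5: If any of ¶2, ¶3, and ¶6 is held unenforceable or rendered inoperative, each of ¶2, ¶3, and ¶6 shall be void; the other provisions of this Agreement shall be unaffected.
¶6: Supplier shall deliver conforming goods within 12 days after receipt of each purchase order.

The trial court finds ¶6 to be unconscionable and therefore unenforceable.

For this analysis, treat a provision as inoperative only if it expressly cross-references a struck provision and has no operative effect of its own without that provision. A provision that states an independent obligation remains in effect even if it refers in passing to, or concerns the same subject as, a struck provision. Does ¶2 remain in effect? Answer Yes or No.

¶6 is struck. Nothing else in the Agreement is defined by reference to ¶6. ¶5 declares ¶2, ¶3, and ¶6 mutually dependent; since one of them has fallen, all of them are of no effect. That brings down ¶2 and ¶3 as well. The remainder continues in force under ¶5. That leaves ¶1, ¶4, and ¶5 in effect. ¶2 is among the inoperative provisions, so the answer is no.

No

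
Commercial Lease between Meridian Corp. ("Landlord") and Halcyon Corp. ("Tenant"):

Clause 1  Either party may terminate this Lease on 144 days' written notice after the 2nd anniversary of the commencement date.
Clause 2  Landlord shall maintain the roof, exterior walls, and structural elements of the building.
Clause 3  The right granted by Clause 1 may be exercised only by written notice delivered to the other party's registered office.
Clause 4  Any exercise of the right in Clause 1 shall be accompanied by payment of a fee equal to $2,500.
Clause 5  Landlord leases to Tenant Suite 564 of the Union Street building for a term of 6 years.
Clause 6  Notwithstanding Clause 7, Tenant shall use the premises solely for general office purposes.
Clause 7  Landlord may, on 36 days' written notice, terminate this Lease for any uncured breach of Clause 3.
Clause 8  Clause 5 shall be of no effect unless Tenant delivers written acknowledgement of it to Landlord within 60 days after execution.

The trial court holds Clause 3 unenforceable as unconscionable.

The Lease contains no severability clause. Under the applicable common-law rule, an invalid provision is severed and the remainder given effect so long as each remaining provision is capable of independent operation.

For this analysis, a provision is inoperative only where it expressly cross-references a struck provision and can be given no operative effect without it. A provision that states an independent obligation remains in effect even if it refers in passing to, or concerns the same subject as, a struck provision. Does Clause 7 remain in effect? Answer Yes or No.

No

Clause 3 is struck. Clause 7 merely fixes the termination right for breach of Clause 3; with Clause 3 gone it has nothing to operate on and falls away. Clause 6 mentions Clause 7 but its own obligation stands independently of Clause 7, so Clause 6 is not affected. Under the stated default rule, only provisions that cannot operate independently fall away; the rest are enforced. Clause 1, Clause 2, Clause 4, Clause 5, Clause 6, and Clause 8 remain in effect. Clause 7 is among the inoperative provisions, so the answer is no.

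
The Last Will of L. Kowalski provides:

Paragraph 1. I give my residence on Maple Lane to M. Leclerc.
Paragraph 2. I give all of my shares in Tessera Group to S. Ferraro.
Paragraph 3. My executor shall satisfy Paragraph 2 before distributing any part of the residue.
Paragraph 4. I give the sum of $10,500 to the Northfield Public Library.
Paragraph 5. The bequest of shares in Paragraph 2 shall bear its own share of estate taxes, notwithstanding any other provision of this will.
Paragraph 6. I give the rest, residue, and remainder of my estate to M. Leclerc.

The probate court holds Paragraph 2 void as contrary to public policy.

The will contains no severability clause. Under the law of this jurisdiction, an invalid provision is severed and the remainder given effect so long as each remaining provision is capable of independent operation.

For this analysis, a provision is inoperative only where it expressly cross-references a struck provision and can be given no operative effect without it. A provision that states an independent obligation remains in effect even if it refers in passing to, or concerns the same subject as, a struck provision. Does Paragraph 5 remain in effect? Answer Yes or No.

No

Paragraph 2 is struck. The only function of Paragraph 3 is the priority direction for Paragraph 2, so it cannot stand once Paragraph 2 is removed. The only function of Paragraph 5 is the tax charge on Paragraph 2, so it cannot stand once Paragraph 2 is removed. With no severability clause, the stated default rule severs what cannot stand and enforces each remaining provision that can operate on its own. The provisions still in force are Paragraph 1, Paragraph 4, and Paragraph 6. Paragraph 5 is among the inoperative provisions, so the answer is no.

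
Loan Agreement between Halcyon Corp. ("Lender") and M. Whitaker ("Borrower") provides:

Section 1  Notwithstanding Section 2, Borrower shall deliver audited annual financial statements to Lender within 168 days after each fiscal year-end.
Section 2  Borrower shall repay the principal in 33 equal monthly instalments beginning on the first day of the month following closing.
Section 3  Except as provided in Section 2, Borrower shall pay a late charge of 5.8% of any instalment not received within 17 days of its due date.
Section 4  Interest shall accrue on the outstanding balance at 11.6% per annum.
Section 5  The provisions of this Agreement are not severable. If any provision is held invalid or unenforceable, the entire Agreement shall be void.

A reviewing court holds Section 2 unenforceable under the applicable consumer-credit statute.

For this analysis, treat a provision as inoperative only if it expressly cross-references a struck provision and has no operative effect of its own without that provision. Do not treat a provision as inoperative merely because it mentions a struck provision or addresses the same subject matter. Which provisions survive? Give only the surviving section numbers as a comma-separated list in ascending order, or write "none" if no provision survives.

none

Section 2 is struck. No other provision's operative terms depend on Section 2. Section 5 provides that the Agreement is not severable, so the invalidity of any one provision voids the entire Agreement. No provision of the Agreement survives.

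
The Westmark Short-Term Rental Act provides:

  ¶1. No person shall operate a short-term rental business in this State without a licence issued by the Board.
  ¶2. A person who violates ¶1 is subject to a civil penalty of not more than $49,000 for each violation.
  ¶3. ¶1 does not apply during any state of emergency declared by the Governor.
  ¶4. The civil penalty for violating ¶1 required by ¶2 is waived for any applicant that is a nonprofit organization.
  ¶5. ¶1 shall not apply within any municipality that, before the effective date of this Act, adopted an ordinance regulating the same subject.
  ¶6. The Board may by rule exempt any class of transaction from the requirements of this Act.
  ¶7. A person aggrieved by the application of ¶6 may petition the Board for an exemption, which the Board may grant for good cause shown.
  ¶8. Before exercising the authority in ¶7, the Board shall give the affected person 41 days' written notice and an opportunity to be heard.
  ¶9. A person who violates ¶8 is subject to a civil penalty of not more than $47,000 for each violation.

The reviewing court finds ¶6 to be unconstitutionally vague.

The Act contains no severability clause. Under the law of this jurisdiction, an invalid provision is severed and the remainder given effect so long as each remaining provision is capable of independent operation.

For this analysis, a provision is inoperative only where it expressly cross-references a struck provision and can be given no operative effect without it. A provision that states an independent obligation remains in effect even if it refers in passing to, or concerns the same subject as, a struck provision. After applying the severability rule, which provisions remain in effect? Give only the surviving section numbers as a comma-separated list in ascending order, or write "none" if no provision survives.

¶6 is struck. The only function of ¶7 is the exemption procedure for ¶6, so it cannot stand once ¶6 is removed. ¶8 operates only by reference to ¶7, so it falls with ¶7. ¶9 operates only by reference to ¶8, so it falls with ¶8. Under the stated default rule, only provisions that cannot operate independently fall away; the rest are enforced. That leaves ¶1, ¶2, ¶3, ¶4, and ¶5 in effect.

1, 2, 3, 4, 5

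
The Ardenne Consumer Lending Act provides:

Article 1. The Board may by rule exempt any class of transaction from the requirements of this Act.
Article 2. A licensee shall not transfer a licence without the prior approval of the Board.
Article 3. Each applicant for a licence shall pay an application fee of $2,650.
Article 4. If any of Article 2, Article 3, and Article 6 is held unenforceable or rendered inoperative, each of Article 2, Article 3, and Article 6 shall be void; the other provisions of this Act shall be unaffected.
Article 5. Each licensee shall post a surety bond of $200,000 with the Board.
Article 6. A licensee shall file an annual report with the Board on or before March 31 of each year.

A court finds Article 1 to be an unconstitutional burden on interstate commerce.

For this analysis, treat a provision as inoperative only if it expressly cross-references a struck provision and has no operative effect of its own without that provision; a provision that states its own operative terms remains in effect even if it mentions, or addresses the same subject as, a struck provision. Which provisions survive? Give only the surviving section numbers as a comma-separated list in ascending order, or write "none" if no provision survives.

Article 1 is struck. Nothing else in the Act is defined by reference to Article 1. Article 4 ties Article 2, Article 3, and Article 6 together, but none of those is affected here; the remaining provisions continue in force under Article 4. Article 2, Article 3, Article 4, Article 5, and Article 6 remain in effect.

2, 3, 4, 5, 6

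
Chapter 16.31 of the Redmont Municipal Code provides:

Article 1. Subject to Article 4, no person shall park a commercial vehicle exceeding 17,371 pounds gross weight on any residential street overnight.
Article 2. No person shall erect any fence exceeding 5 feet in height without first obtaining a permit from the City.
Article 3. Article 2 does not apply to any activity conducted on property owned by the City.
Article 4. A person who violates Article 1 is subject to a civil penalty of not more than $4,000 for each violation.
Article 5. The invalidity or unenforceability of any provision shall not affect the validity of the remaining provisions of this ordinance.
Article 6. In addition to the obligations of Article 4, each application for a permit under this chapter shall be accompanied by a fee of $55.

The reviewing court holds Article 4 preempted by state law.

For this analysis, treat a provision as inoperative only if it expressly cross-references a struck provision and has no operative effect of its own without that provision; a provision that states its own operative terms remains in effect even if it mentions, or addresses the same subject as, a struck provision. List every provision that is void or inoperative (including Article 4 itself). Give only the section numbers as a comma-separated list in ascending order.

4

Article 4 is struck. Although Article 1 refers to Article 4, its operative terms do not depend on Article 4, so it remains in effect. Although Article 6 refers to Article 4, its operative terms do not depend on Article 4, so it remains in effect. Nothing else in the ordinance is defined by reference to Article 4. Under the severability clause in Article 5, the remaining provisions continue in force. That leaves Article 1, Article 2, Article 3, Article 5, and Article 6 in effect.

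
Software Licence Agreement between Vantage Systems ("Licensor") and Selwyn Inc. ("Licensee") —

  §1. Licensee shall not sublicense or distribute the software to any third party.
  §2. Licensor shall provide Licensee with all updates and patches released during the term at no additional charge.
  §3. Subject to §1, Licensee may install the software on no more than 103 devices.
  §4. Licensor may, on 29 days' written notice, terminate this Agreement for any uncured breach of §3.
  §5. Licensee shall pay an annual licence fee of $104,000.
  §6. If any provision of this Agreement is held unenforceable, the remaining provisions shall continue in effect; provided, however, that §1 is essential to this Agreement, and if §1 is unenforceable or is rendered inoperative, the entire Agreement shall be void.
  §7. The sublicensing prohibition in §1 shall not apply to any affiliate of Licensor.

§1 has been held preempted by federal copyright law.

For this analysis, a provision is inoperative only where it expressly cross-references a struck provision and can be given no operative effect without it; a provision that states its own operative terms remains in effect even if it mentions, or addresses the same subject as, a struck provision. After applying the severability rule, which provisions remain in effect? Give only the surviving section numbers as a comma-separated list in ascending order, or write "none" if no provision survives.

none

§1 is struck. §7 does nothing except set the carve-out from the sublicensing prohibition by reference to §1; with §1 gone it has no independent effect and is inoperative. §6 makes §1 an essential term, and §1 is the provision held invalid; under §6, the entire Agreement is therefore void. No provision of the Agreement survives.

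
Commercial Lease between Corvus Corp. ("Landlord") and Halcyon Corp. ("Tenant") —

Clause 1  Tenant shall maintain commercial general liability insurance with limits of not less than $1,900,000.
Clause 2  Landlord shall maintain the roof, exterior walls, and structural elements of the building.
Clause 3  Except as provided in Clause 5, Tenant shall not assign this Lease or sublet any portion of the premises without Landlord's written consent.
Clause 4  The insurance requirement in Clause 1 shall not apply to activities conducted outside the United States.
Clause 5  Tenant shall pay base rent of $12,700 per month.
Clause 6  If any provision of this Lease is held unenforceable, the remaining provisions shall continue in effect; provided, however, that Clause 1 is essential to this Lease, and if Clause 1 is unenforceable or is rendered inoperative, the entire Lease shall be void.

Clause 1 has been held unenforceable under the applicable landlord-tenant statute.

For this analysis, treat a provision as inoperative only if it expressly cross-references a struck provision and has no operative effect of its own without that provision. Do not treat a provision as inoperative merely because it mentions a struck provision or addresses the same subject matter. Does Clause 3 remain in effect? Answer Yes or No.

Clause 1 is struck. Clause 4 operates only by reference to Clause 1, so it falls with Clause 1. Clause 6 makes Clause 1 an essential term, and Clause 1 is the provision held invalid; under Clause 6, the entire Lease is therefore void. No provision of the Lease survives. Clause 3 is among the inoperative provisions, so the answer is no.

No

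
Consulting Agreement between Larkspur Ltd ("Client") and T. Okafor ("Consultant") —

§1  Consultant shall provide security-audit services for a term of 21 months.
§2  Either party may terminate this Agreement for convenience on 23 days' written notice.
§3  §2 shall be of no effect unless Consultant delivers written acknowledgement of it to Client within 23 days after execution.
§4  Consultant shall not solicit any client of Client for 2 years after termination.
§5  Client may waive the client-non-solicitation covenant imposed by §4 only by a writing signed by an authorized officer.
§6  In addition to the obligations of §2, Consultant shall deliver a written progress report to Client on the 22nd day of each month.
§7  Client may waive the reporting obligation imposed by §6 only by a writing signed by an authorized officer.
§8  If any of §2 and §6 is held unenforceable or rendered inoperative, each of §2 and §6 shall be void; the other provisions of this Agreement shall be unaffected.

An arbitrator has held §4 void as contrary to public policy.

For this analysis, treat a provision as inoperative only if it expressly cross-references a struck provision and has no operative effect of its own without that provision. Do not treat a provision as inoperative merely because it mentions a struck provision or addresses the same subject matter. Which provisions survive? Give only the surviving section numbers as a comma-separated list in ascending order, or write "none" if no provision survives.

§4 is struck. §5 merely fixes the waiver condition for §4; with §4 gone it has nothing to operate on and falls away. §8 ties §2 and §6 together, but none of those is affected here; the remaining provisions continue in force under §8. §1, §2, §3, §6, §7, and §8 remain in effect.

1, 2, 3, 6, 7, 8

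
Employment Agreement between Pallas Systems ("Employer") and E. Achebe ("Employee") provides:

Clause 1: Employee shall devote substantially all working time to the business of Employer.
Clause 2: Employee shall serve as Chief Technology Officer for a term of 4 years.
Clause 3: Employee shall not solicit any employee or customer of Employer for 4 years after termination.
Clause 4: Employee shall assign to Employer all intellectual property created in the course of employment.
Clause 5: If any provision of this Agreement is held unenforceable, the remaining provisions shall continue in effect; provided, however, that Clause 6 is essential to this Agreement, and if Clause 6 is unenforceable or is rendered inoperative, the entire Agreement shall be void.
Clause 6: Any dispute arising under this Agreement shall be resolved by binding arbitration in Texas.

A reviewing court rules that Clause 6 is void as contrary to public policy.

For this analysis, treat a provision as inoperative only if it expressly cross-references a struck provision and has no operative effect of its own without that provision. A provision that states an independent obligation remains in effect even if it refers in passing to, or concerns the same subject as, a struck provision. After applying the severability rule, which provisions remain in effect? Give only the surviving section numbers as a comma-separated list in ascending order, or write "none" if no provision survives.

none

Clause 6 is struck. Nothing else in the Agreement is defined by reference to Clause 6. Clause 5 makes Clause 6 an essential term, and Clause 6 is the provision held invalid; under Clause 5, the entire Agreement is therefore void. No provision of the Agreement survives.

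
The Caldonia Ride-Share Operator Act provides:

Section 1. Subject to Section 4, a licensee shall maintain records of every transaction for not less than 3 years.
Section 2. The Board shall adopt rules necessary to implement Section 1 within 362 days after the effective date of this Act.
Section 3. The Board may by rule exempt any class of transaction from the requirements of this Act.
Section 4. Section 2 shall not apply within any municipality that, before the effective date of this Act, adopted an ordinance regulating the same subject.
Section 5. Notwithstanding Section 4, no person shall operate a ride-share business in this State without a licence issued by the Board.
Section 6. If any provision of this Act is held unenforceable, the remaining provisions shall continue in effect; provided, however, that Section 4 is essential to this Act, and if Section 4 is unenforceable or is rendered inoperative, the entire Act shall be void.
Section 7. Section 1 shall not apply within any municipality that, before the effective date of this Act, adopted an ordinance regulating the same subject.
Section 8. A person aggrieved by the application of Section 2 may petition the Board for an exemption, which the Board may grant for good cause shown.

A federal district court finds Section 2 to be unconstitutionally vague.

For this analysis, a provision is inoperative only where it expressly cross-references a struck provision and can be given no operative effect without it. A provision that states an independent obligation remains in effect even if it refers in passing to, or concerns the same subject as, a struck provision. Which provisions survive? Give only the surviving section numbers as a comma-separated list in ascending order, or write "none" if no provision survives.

Section 2 is struck. Section 4 has no operative effect of its own apart from Section 2 and is therefore inoperative. The only function of Section 8 is the exemption procedure for Section 2, so it cannot stand once Section 2 is removed. Section 6 makes Section 4 an essential term, and Section 4 has been rendered inoperative by the cascade; under Section 6, the entire Act is therefore void. No provision of the Act survives.

none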